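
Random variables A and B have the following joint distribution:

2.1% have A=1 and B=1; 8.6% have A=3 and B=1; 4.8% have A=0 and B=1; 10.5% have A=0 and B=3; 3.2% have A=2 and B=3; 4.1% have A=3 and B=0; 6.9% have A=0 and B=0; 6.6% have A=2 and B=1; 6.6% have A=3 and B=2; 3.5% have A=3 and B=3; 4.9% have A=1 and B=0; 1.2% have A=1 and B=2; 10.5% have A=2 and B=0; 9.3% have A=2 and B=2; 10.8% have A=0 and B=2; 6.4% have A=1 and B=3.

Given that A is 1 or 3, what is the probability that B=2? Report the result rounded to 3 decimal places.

0.209

P(A=1) = 0.049 + 0.021 + 0.012 + 0.064 = 0.146.
P(A=3) = 0.041 + 0.086 + 0.066 + 0.035 = 0.228.
P(A ∈ {1, 3}) = 0.146 + 0.228 = 0.374; P(B=2, A ∈ {1, 3}) = 0.012 + 0.066 = 0.078.
P(B=2 | A ∈ {1, 3}) = 0.078/0.374 = 0.209.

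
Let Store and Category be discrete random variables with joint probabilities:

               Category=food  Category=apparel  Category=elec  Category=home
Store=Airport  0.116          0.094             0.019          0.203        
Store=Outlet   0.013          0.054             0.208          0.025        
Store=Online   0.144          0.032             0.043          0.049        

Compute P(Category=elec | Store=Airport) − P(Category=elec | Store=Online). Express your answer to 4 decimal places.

-0.1165

P(Store=Airport) = 0.116 + 0.094 + 0.019 + 0.203 = 0.432; P(Category=elec | Store=Airport) = 0.019/0.432 = 0.04398.
P(Store=Online) = 0.144 + 0.032 + 0.043 + 0.049 = 0.268; P(Category=elec | Store=Online) = 0.043/0.268 = 0.16045.
Difference = -0.1165.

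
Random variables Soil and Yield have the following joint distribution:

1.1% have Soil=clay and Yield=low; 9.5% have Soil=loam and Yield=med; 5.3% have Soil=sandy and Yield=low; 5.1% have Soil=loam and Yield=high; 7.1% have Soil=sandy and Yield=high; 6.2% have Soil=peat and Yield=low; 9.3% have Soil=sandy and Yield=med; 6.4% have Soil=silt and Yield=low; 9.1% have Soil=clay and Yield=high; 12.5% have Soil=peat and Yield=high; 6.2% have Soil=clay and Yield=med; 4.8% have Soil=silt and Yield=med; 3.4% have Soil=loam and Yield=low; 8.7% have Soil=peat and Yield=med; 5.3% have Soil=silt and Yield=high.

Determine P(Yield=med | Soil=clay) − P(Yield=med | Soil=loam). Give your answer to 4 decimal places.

-0.1497

P(Soil=clay) = 0.011 + 0.062 + 0.091 = 0.164; P(Yield=med | Soil=clay) = 0.062/0.164 = 0.37805.
P(Soil=loam) = 0.034 + 0.095 + 0.051 = 0.180; P(Yield=med | Soil=loam) = 0.095/0.180 = 0.52778.
Difference = -0.1497.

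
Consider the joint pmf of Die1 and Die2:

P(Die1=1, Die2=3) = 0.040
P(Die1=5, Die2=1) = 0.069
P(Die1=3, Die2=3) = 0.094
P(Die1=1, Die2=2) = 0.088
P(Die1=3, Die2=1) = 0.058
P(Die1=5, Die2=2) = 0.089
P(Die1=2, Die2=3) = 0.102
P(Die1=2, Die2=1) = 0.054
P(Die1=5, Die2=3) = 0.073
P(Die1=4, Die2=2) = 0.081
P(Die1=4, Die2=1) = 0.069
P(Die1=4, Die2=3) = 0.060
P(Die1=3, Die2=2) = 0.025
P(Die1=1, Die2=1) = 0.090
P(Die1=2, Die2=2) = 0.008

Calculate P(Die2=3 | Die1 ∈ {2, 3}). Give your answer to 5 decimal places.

P(Die1=2) = 0.054 + 0.008 + 0.102 = 0.164.
P(Die1=3) = 0.058 + 0.025 + 0.094 = 0.177.
P(Die1 ∈ {2, 3}) = 0.164 + 0.177 = 0.341; P(Die2=3, Die1 ∈ {2, 3}) = 0.102 + 0.094 = 0.196.
P(Die2=3 | Die1 ∈ {2, 3}) = 0.196/0.341 = 0.57478.

0.57478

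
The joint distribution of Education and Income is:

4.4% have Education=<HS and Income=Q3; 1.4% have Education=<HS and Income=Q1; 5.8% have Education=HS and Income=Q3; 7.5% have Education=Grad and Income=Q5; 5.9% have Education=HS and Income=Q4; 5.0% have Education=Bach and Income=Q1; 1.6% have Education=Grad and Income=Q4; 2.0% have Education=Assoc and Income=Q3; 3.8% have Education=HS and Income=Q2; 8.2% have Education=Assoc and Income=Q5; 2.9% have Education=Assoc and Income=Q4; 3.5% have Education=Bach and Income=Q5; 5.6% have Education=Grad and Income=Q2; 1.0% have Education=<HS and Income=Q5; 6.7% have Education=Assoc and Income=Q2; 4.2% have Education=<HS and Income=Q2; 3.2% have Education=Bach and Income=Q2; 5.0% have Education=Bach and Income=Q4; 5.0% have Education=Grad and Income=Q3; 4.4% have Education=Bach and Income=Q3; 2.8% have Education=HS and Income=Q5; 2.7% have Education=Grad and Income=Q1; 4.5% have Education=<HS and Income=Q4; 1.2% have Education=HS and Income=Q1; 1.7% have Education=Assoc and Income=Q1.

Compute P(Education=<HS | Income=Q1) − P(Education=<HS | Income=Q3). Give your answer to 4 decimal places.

-0.0870

P(Income=Q1) = 0.014 + 0.012 + 0.017 + 0.050 + 0.027 = 0.120; P(Education=<HS | Income=Q1) = 0.014/0.120 = 0.11667.
P(Income=Q3) = 0.044 + 0.058 + 0.020 + 0.044 + 0.050 = 0.216; P(Education=<HS | Income=Q3) = 0.044/0.216 = 0.20370.
Difference = -0.0870.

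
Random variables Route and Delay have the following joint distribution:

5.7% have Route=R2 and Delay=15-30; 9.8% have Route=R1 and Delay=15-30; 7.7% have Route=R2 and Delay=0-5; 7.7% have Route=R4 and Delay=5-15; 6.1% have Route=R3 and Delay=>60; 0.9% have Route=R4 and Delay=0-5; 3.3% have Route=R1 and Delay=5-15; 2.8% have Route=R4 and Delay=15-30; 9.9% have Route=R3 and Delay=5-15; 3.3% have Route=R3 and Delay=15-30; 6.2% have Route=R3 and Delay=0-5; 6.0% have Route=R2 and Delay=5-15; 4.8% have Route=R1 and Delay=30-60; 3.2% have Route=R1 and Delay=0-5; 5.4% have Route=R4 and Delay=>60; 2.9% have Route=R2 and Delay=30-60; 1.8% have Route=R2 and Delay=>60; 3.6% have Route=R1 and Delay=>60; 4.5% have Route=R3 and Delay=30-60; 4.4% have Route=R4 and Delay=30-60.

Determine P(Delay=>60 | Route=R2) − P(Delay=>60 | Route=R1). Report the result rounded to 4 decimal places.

-0.0711

P(Route=R2) = 0.077 + 0.060 + 0.057 + 0.029 + 0.018 = 0.241; P(Delay=>60 | Route=R2) = 0.018/0.241 = 0.07469.
P(Route=R1) = 0.032 + 0.033 + 0.098 + 0.048 + 0.036 = 0.247; P(Delay=>60 | Route=R1) = 0.036/0.247 = 0.14575.
Difference = -0.0711.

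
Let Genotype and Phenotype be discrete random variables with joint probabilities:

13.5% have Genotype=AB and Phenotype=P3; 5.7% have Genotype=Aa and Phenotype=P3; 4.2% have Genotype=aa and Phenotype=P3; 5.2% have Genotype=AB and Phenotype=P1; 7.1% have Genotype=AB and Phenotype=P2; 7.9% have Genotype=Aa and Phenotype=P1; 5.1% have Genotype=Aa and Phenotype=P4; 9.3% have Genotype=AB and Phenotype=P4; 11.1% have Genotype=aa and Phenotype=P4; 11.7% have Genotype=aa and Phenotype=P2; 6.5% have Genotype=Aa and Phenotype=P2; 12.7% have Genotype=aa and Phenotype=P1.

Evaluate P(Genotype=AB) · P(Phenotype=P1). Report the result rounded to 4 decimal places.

P(Genotype=AB) = 0.052 + 0.071 + 0.135 + 0.093 = 0.351.
P(Phenotype=P1) = 0.079 + 0.127 + 0.052 = 0.258.
Product: 0.351 × 0.258 = 0.0906.

0.0906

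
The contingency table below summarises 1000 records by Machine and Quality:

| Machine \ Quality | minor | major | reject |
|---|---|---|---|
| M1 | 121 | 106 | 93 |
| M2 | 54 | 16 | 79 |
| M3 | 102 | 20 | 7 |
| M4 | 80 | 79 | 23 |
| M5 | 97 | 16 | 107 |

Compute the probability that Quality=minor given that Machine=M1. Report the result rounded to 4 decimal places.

0.3781

Total with Machine=M1: 121 + 106 + 93 = 320.
P(Quality=minor | Machine=M1) = 121/320 = 0.3781.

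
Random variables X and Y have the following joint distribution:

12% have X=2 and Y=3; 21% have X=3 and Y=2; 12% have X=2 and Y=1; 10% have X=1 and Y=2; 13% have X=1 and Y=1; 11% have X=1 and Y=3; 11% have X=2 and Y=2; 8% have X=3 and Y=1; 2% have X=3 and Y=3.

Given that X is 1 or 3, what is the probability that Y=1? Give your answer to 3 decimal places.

P(X=1) = 0.13 + 0.10 + 0.11 = 0.34.
P(X=3) = 0.08 + 0.21 + 0.02 = 0.31.
P(X ∈ {1, 3}) = 0.34 + 0.31 = 0.65; P(Y=1, X ∈ {1, 3}) = 0.13 + 0.08 = 0.21.
P(Y=1 | X ∈ {1, 3}) = 0.21/0.65 = 0.323.

0.323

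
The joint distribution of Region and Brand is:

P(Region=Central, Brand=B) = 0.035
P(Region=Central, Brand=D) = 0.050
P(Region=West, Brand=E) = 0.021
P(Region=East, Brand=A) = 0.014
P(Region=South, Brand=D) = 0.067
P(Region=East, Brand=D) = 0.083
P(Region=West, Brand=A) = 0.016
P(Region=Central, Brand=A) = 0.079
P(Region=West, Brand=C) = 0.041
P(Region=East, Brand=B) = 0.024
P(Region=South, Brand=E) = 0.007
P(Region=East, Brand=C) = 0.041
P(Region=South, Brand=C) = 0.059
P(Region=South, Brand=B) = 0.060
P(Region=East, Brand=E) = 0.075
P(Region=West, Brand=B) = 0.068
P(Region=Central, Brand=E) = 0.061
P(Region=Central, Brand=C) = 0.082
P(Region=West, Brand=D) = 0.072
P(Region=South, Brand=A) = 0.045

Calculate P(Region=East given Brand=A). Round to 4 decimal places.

P(Brand=A) = 0.045 + 0.014 + 0.016 + 0.079 = 0.154.
P(Region=East | Brand=A) = 0.014/0.154 = 0.0909.

0.0909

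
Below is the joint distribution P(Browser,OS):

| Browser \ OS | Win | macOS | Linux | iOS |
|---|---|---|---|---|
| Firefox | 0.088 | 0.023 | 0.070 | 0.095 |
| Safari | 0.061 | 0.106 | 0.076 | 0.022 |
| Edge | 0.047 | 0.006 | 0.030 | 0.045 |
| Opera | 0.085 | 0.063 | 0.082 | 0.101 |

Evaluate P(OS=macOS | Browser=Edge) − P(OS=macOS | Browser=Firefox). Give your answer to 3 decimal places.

-0.036

P(Browser=Edge) = 0.047 + 0.006 + 0.030 + 0.045 = 0.128; P(OS=macOS | Browser=Edge) = 0.006/0.128 = 0.0469.
P(Browser=Firefox) = 0.088 + 0.023 + 0.070 + 0.095 = 0.276; P(OS=macOS | Browser=Firefox) = 0.023/0.276 = 0.0833.
Difference = -0.036.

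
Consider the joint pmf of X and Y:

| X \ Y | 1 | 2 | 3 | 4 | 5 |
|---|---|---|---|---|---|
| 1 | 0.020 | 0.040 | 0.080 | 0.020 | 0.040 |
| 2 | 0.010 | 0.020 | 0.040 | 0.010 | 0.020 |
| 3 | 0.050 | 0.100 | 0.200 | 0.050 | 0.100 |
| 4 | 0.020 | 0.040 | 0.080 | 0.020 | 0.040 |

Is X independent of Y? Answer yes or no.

yes

Every cell satisfies P(X,Y) = P(X)·P(Y). For instance P(X=3) = 0.500, P(Y=4) = 0.100, and 0.500×0.100 = 0.050 matches the joint entry. So X and Y are independent.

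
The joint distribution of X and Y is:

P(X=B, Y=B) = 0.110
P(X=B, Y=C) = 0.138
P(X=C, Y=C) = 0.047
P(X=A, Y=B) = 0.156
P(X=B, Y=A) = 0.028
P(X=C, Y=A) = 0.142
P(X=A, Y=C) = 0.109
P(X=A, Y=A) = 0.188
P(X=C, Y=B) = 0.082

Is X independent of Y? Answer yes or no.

P(X=B) = 0.276 and P(Y=A) = 0.358, so their product is 0.09881, but P(X=B, Y=A) = 0.028. Since these differ, X and Y are not independent.

no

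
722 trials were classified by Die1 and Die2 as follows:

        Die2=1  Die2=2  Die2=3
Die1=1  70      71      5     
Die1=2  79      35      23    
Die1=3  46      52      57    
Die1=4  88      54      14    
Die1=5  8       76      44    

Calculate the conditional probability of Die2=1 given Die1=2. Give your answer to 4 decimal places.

Total with Die1=2: 79 + 35 + 23 = 137.
P(Die2=1 | Die1=2) = 79/137 = 0.5766.

0.5766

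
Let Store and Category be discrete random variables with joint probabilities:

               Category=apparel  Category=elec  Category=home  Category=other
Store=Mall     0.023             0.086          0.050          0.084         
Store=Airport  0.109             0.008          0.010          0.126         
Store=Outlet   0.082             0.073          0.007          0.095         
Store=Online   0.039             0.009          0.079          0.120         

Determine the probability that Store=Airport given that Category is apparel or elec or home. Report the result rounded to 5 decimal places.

0.22087

P(Category=apparel) = 0.023 + 0.109 + 0.082 + 0.039 = 0.253.
P(Category=elec) = 0.086 + 0.008 + 0.073 + 0.009 = 0.176.
P(Category=home) = 0.050 + 0.010 + 0.007 + 0.079 = 0.146.
P(Category ∈ {apparel, elec, home}) = 0.253 + 0.176 + 0.146 = 0.575; P(Store=Airport, Category ∈ {apparel, elec, home}) = 0.109 + 0.008 + 0.010 = 0.127.
P(Store=Airport | Category ∈ {apparel, elec, home}) = 0.127/0.575 = 0.22087.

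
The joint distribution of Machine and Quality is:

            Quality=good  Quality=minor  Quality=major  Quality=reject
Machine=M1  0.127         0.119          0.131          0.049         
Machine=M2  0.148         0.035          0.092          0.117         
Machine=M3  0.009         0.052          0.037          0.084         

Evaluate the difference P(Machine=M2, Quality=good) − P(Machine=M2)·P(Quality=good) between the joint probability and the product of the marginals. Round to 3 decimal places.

0.037

P(Machine=M2) = 0.148 + 0.035 + 0.092 + 0.117 = 0.392.
P(Quality=good) = 0.127 + 0.148 + 0.009 = 0.284.
P(Machine=M2, Quality=good) − P(Machine=M2)P(Quality=good) = 0.148 − 0.392×0.284 = 0.037.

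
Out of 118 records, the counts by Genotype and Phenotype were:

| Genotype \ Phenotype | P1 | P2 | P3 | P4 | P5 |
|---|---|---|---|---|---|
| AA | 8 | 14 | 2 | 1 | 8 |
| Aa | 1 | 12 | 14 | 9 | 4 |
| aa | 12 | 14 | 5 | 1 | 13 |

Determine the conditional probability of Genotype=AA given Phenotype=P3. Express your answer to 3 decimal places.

0.095

Total with Phenotype=P3: 2 + 14 + 5 = 21.
P(Genotype=AA | Phenotype=P3) = 2/21 = 0.095.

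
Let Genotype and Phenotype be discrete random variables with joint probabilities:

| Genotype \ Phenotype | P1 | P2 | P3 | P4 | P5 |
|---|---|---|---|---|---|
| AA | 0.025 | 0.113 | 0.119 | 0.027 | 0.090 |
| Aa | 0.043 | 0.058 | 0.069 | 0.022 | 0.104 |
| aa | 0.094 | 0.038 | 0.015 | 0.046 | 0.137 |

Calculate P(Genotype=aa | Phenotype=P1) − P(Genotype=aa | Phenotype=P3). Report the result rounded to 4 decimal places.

P(Phenotype=P1) = 0.025 + 0.043 + 0.094 = 0.162; P(Genotype=aa | Phenotype=P1) = 0.094/0.162 = 0.58025.
P(Phenotype=P3) = 0.119 + 0.069 + 0.015 = 0.203; P(Genotype=aa | Phenotype=P3) = 0.015/0.203 = 0.07389.
Difference = 0.5064.

0.5064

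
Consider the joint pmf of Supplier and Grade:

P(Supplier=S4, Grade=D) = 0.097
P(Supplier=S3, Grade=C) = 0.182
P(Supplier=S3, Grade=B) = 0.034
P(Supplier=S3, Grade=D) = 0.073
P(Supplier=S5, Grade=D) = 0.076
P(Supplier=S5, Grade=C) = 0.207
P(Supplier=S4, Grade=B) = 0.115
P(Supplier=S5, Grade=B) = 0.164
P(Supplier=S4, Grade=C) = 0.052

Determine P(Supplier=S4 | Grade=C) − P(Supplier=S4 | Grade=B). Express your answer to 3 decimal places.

P(Grade=C) = 0.182 + 0.052 + 0.207 = 0.441; P(Supplier=S4 | Grade=C) = 0.052/0.441 = 0.1179.
P(Grade=B) = 0.034 + 0.115 + 0.164 = 0.313; P(Supplier=S4 | Grade=B) = 0.115/0.313 = 0.3674.
Difference = -0.249.

-0.249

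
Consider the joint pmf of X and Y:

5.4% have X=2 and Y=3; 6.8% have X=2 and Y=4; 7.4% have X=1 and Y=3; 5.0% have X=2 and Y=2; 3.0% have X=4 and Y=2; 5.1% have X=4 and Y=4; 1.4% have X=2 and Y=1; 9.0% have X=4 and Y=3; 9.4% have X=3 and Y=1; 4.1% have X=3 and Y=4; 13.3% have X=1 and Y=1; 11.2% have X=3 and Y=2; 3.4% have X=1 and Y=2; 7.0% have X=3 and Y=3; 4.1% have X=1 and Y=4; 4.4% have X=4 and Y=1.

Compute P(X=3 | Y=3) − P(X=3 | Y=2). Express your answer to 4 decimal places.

-0.2525

P(Y=3) = 0.074 + 0.054 + 0.070 + 0.090 = 0.288; P(X=3 | Y=3) = 0.070/0.288 = 0.24306.
P(Y=2) = 0.034 + 0.050 + 0.112 + 0.030 = 0.226; P(X=3 | Y=2) = 0.112/0.226 = 0.49558.
Difference = -0.2525.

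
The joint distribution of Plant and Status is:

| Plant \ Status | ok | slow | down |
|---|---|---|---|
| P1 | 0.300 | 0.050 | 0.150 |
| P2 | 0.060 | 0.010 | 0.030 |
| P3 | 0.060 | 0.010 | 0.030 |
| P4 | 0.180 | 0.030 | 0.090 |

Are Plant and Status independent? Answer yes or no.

Every cell satisfies P(Plant,Status) = P(Plant)·P(Status). For instance P(Plant=P3) = 0.100, P(Status=ok) = 0.600, and 0.100×0.600 = 0.060 matches the joint entry. So Plant and Status are independent.

yes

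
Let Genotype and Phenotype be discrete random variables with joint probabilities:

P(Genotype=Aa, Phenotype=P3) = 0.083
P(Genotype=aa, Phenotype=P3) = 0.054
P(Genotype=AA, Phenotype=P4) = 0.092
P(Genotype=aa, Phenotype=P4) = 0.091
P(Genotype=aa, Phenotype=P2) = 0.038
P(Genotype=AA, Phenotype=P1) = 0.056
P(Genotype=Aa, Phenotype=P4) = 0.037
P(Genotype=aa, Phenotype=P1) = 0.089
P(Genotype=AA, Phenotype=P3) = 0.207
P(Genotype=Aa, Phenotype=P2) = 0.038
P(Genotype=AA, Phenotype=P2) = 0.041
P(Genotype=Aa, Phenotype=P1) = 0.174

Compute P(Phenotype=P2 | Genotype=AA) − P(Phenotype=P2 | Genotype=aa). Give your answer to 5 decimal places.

P(Genotype=AA) = 0.056 + 0.041 + 0.207 + 0.092 = 0.396; P(Phenotype=P2 | Genotype=AA) = 0.041/0.396 = 0.103535.
P(Genotype=aa) = 0.089 + 0.038 + 0.054 + 0.091 = 0.272; P(Phenotype=P2 | Genotype=aa) = 0.038/0.272 = 0.139706.
Difference = -0.03617.

-0.03617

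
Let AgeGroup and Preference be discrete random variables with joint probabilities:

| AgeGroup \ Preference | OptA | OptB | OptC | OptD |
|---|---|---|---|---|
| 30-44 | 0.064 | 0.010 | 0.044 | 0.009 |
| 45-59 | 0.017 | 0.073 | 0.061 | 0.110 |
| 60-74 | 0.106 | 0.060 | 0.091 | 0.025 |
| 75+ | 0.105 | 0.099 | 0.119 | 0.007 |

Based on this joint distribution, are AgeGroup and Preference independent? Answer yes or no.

no

P(AgeGroup=45-59) = 0.261 and P(Preference=OptD) = 0.151, so their product is 0.03941, but P(AgeGroup=45-59, Preference=OptD) = 0.110. Since these differ, AgeGroup and Preference are not independent.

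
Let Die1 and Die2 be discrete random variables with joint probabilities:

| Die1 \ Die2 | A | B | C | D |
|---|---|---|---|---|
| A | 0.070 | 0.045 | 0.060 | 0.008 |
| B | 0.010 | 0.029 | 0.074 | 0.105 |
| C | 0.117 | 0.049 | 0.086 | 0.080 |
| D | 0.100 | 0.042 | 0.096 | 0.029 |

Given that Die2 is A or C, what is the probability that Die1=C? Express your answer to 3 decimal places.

P(Die2=A) = 0.070 + 0.010 + 0.117 + 0.100 = 0.297.
P(Die2=C) = 0.060 + 0.074 + 0.086 + 0.096 = 0.316.
P(Die2 ∈ {A, C}) = 0.297 + 0.316 = 0.613; P(Die1=C, Die2 ∈ {A, C}) = 0.117 + 0.086 = 0.203.
P(Die1=C | Die2 ∈ {A, C}) = 0.203/0.613 = 0.331.

0.331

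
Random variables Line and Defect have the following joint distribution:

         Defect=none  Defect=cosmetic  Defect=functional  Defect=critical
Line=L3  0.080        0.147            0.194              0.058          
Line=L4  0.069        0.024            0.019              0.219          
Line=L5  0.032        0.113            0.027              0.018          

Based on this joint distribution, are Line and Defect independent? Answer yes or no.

no

P(Line=L4) = 0.331 and P(Defect=critical) = 0.295, so their product is 0.09765, but P(Line=L4, Defect=critical) = 0.219. Since these differ, Line and Defect are not independent.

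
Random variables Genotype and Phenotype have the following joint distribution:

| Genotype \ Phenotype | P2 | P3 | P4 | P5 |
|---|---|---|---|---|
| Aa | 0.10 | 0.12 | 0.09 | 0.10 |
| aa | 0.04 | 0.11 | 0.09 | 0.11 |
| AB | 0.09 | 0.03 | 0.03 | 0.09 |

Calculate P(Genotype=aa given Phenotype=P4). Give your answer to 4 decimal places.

0.4286

P(Phenotype=P4) = 0.09 + 0.09 + 0.03 = 0.21.
P(Genotype=aa | Phenotype=P4) = 0.09/0.21 = 0.4286.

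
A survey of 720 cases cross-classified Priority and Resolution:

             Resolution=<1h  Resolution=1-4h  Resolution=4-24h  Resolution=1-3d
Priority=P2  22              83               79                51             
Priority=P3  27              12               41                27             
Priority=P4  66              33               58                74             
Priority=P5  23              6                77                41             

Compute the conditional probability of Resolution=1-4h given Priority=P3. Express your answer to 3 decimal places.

Total with Priority=P3: 27 + 12 + 41 + 27 = 107.
P(Resolution=1-4h | Priority=P3) = 12/107 = 0.112.

0.112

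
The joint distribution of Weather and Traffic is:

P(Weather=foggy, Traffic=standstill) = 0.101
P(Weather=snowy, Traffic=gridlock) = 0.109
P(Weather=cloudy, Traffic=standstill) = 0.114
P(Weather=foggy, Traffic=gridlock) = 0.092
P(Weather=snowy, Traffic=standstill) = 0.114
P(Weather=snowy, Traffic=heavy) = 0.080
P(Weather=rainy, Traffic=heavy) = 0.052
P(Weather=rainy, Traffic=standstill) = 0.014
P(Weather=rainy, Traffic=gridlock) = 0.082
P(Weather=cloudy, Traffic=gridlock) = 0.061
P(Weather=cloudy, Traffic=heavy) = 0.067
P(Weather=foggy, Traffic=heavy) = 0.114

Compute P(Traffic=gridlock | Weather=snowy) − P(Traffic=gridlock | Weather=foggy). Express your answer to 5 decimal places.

0.06006

P(Weather=snowy) = 0.080 + 0.109 + 0.114 = 0.303; P(Traffic=gridlock | Weather=snowy) = 0.109/0.303 = 0.359736.
P(Weather=foggy) = 0.114 + 0.092 + 0.101 = 0.307; P(Traffic=gridlock | Weather=foggy) = 0.092/0.307 = 0.299674.
Difference = 0.06006.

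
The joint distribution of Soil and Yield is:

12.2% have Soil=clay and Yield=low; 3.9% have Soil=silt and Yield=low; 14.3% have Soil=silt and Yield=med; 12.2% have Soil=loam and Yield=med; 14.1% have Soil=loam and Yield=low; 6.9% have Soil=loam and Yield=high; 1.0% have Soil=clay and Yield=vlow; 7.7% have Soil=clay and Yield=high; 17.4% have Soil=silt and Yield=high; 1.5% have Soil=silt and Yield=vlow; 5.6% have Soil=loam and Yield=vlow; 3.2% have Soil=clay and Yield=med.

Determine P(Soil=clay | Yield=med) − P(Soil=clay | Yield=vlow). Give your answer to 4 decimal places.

P(Yield=med) = 0.122 + 0.032 + 0.143 = 0.297; P(Soil=clay | Yield=med) = 0.032/0.297 = 0.10774.
P(Yield=vlow) = 0.056 + 0.010 + 0.015 = 0.081; P(Soil=clay | Yield=vlow) = 0.010/0.081 = 0.12346.
Difference = -0.0157.

-0.0157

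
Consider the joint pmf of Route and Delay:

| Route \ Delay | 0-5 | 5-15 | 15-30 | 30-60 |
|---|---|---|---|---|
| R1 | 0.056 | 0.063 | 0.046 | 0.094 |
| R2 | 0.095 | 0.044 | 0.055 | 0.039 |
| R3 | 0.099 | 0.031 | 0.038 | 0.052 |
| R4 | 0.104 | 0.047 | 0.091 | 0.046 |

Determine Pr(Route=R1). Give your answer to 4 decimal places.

0.2590

P(Route=R1) = 0.056 + 0.063 + 0.046 + 0.094 = 0.259.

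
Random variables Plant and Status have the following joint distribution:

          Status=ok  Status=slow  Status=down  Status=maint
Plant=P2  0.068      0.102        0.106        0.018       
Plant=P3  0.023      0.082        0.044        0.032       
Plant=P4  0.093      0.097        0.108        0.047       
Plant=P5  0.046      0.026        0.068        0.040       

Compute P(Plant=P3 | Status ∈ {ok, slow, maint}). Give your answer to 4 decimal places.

P(Status=ok) = 0.068 + 0.023 + 0.093 + 0.046 = 0.230.
P(Status=slow) = 0.102 + 0.082 + 0.097 + 0.026 = 0.307.
P(Status=maint) = 0.018 + 0.032 + 0.047 + 0.040 = 0.137.
P(Status ∈ {ok, slow, maint}) = 0.230 + 0.307 + 0.137 = 0.674; P(Plant=P3, Status ∈ {ok, slow, maint}) = 0.023 + 0.082 + 0.032 = 0.137.
P(Plant=P3 | Status ∈ {ok, slow, maint}) = 0.137/0.674 = 0.2033.

0.2033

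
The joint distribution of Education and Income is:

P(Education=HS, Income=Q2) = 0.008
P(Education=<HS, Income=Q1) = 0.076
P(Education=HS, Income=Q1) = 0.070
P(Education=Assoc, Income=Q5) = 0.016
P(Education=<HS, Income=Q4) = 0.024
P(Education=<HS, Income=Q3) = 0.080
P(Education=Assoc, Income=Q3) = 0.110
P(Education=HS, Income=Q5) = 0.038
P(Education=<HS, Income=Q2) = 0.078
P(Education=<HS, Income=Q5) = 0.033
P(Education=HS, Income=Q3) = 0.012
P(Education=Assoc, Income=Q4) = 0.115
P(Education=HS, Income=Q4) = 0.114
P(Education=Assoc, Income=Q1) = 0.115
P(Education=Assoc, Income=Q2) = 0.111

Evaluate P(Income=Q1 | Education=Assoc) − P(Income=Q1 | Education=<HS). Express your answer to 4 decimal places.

P(Education=Assoc) = 0.115 + 0.111 + 0.110 + 0.115 + 0.016 = 0.467; P(Income=Q1 | Education=Assoc) = 0.115/0.467 = 0.24625.
P(Education=<HS) = 0.076 + 0.078 + 0.080 + 0.024 + 0.033 = 0.291; P(Income=Q1 | Education=<HS) = 0.076/0.291 = 0.26117.
Difference = -0.0149.

-0.0149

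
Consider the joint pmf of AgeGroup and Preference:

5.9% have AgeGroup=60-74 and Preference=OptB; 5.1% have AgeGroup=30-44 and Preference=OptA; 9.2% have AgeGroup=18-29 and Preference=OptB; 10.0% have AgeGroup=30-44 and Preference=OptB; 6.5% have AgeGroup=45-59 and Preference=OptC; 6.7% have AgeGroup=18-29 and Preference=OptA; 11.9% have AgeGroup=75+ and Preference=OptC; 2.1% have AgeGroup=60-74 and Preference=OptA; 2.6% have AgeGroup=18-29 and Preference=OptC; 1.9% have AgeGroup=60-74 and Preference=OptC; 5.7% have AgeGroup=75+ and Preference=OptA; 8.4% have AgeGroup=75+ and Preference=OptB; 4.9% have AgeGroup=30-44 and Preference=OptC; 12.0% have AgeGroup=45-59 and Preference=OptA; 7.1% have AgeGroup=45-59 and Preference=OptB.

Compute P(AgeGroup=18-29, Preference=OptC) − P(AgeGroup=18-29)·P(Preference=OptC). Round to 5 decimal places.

P(AgeGroup=18-29) = 0.067 + 0.092 + 0.026 = 0.185.
P(Preference=OptC) = 0.026 + 0.049 + 0.065 + 0.019 + 0.119 = 0.278.
P(AgeGroup=18-29, Preference=OptC) − P(AgeGroup=18-29)P(Preference=OptC) = 0.026 − 0.185×0.278 = -0.02543.

-0.02543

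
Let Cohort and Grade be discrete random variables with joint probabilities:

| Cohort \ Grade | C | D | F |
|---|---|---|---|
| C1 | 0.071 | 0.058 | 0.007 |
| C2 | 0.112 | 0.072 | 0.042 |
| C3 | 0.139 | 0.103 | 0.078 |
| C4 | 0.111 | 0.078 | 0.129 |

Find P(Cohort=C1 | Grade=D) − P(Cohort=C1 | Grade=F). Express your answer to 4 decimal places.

P(Grade=D) = 0.058 + 0.072 + 0.103 + 0.078 = 0.311; P(Cohort=C1 | Grade=D) = 0.058/0.311 = 0.18650.
P(Grade=F) = 0.007 + 0.042 + 0.078 + 0.129 = 0.256; P(Cohort=C1 | Grade=F) = 0.007/0.256 = 0.02734.
Difference = 0.1592.

0.1592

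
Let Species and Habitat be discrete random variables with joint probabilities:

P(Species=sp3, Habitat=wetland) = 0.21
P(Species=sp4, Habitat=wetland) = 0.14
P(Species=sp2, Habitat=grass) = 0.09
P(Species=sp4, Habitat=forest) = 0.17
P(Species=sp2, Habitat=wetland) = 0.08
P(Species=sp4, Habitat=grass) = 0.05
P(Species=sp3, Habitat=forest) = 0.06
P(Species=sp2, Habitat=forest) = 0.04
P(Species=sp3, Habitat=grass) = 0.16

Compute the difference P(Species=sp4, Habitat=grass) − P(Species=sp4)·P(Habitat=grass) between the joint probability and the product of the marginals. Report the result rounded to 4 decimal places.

P(Species=sp4) = 0.17 + 0.05 + 0.14 = 0.36.
P(Habitat=grass) = 0.09 + 0.16 + 0.05 = 0.30.
P(Species=sp4, Habitat=grass) − P(Species=sp4)P(Habitat=grass) = 0.05 − 0.36×0.30 = -0.0580.

-0.0580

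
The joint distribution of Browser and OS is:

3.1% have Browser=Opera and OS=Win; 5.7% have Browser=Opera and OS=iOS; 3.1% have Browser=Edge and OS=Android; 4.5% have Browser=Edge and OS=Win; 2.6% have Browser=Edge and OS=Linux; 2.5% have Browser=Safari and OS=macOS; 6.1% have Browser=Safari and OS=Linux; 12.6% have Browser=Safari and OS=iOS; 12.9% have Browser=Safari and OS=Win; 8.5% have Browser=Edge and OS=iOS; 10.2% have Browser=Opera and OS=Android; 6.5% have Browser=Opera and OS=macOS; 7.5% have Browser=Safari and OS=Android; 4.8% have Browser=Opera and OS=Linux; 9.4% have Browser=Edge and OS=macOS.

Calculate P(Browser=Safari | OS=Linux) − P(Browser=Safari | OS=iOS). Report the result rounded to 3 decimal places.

-0.018

P(OS=Linux) = 0.061 + 0.026 + 0.048 = 0.135; P(Browser=Safari | OS=Linux) = 0.061/0.135 = 0.4519.
P(OS=iOS) = 0.126 + 0.085 + 0.057 = 0.268; P(Browser=Safari | OS=iOS) = 0.126/0.268 = 0.4701.
Difference = -0.018.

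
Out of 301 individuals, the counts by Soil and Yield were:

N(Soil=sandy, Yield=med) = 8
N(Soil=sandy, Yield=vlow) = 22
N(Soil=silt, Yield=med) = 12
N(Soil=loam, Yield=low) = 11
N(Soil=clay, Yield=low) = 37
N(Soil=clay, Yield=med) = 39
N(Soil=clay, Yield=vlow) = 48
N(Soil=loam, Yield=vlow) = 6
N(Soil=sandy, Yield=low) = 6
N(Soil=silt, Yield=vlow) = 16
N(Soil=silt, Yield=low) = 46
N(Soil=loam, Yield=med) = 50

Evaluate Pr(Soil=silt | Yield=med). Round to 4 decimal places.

0.1101

Total with Yield=med: 8 + 50 + 39 + 12 = 109.
P(Soil=silt | Yield=med) = 12/109 = 0.1101.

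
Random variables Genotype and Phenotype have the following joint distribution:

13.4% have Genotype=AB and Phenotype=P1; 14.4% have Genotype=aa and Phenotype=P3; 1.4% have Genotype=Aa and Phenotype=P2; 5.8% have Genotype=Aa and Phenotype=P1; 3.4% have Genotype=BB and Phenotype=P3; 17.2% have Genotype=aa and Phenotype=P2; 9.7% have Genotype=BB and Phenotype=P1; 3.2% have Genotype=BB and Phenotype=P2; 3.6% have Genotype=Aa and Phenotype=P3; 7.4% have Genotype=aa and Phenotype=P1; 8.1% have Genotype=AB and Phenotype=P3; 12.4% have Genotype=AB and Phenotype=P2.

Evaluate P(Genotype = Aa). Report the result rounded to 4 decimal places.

P(Genotype=Aa) = 0.058 + 0.014 + 0.036 = 0.108.

0.1080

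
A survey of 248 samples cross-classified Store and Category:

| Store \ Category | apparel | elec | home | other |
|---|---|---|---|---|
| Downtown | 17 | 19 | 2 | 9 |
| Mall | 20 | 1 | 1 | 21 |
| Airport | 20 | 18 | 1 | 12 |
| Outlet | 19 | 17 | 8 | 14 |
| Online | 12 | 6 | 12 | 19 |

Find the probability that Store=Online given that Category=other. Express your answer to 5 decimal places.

0.25333

Total with Category=other: 9 + 21 + 12 + 14 + 19 = 75.
P(Store=Online | Category=other) = 19/75 = 0.25333.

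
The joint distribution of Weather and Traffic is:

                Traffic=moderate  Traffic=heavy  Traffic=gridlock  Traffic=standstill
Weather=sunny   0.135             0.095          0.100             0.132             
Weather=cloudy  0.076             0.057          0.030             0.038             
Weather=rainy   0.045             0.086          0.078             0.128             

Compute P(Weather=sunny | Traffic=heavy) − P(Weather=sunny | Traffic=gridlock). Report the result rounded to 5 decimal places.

-0.08161

P(Traffic=heavy) = 0.095 + 0.057 + 0.086 = 0.238; P(Weather=sunny | Traffic=heavy) = 0.095/0.238 = 0.399160.
P(Traffic=gridlock) = 0.100 + 0.030 + 0.078 = 0.208; P(Weather=sunny | Traffic=gridlock) = 0.100/0.208 = 0.480769.
Difference = -0.08161.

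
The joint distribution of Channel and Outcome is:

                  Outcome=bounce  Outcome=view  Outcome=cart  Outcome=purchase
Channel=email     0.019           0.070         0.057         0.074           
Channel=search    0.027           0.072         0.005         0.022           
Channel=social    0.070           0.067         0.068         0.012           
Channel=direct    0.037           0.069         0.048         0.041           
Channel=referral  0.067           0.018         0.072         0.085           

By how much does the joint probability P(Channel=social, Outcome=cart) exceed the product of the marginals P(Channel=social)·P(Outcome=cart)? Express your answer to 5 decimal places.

0.01375

P(Channel=social) = 0.070 + 0.067 + 0.068 + 0.012 = 0.217.
P(Outcome=cart) = 0.057 + 0.005 + 0.068 + 0.048 + 0.072 = 0.250.
P(Channel=social, Outcome=cart) − P(Channel=social)P(Outcome=cart) = 0.068 − 0.217×0.250 = 0.01375.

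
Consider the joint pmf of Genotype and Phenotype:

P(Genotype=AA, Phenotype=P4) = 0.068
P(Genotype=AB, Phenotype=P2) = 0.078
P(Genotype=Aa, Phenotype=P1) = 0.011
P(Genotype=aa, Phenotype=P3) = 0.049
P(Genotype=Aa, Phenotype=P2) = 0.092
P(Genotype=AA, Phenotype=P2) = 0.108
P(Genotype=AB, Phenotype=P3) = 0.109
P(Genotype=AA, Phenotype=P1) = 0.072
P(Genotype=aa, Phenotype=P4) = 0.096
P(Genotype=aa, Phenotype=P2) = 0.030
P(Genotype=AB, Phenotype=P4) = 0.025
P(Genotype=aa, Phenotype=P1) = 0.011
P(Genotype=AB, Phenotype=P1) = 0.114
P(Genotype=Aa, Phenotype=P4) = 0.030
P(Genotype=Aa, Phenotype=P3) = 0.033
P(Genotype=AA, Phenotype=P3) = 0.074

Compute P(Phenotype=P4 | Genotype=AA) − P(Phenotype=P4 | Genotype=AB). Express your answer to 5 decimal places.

P(Genotype=AA) = 0.072 + 0.108 + 0.074 + 0.068 = 0.322; P(Phenotype=P4 | Genotype=AA) = 0.068/0.322 = 0.211180.
P(Genotype=AB) = 0.114 + 0.078 + 0.109 + 0.025 = 0.326; P(Phenotype=P4 | Genotype=AB) = 0.025/0.326 = 0.076687.
Difference = 0.13449.

0.13449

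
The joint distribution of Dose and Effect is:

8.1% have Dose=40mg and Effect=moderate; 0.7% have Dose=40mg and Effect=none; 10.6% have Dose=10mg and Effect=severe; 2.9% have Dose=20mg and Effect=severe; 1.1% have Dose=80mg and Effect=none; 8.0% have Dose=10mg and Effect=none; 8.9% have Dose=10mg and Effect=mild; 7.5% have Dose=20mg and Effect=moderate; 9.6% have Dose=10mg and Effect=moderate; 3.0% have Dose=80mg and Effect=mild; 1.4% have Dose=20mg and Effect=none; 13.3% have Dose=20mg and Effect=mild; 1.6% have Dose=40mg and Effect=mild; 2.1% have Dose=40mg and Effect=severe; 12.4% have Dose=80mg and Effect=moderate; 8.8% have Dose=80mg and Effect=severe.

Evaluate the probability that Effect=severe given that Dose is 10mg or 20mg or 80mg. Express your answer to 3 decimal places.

P(Dose=10mg) = 0.080 + 0.089 + 0.096 + 0.106 = 0.371.
P(Dose=20mg) = 0.014 + 0.133 + 0.075 + 0.029 = 0.251.
P(Dose=80mg) = 0.011 + 0.030 + 0.124 + 0.088 = 0.253.
P(Dose ∈ {10mg, 20mg, 80mg}) = 0.371 + 0.251 + 0.253 = 0.875; P(Effect=severe, Dose ∈ {10mg, 20mg, 80mg}) = 0.106 + 0.029 + 0.088 = 0.223.
P(Effect=severe | Dose ∈ {10mg, 20mg, 80mg}) = 0.223/0.875 = 0.255.

0.255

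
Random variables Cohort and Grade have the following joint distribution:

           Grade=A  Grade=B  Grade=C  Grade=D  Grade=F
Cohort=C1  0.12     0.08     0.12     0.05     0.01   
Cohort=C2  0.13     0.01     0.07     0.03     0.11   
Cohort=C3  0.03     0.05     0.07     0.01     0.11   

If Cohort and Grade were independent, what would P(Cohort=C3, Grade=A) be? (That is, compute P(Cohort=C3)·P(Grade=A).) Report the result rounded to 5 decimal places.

0.07560

P(Cohort=C3) = 0.03 + 0.05 + 0.07 + 0.01 + 0.11 = 0.27.
P(Grade=A) = 0.12 + 0.13 + 0.03 = 0.28.
Product: 0.27 × 0.28 = 0.07560.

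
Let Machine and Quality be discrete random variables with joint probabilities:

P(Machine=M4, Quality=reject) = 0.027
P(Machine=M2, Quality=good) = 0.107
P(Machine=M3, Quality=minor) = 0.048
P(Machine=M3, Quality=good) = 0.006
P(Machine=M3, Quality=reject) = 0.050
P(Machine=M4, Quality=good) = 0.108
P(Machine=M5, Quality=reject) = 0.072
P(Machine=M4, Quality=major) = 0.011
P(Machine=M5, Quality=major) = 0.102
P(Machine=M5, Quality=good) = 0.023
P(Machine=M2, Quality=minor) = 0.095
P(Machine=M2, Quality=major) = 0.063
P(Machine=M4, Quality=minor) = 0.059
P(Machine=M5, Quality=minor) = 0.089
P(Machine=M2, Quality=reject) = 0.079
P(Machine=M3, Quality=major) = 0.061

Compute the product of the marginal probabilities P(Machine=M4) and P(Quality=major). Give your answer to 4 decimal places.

0.0486

P(Machine=M4) = 0.108 + 0.059 + 0.011 + 0.027 = 0.205.
P(Quality=major) = 0.063 + 0.061 + 0.011 + 0.102 = 0.237.
Product: 0.205 × 0.237 = 0.0486.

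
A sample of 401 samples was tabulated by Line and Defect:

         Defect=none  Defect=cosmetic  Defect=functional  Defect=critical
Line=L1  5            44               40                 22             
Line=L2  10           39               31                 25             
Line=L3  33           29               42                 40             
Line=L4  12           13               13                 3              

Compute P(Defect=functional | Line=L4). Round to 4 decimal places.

Total with Line=L4: 12 + 13 + 13 + 3 = 41.
P(Defect=functional | Line=L4) = 13/41 = 0.3171.

0.3171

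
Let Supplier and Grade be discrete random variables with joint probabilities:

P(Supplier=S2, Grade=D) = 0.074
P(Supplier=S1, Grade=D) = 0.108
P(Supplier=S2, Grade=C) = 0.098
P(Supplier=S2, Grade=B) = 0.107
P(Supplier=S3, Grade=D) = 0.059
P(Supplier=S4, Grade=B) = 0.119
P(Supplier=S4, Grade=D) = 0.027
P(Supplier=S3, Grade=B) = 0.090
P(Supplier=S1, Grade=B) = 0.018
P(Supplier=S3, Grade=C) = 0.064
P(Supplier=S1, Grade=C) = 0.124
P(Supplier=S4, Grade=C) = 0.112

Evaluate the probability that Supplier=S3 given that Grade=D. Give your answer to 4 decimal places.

P(Grade=D) = 0.108 + 0.074 + 0.059 + 0.027 = 0.268.
P(Supplier=S3 | Grade=D) = 0.059/0.268 = 0.2201.

0.2201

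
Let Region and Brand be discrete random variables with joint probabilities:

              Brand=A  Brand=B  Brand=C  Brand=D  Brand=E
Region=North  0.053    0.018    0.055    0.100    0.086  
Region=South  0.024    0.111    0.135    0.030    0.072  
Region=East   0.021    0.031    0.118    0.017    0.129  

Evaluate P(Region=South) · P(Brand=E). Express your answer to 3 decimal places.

P(Region=South) = 0.024 + 0.111 + 0.135 + 0.030 + 0.072 = 0.372.
P(Brand=E) = 0.086 + 0.072 + 0.129 = 0.287.
Product: 0.372 × 0.287 = 0.107.

0.107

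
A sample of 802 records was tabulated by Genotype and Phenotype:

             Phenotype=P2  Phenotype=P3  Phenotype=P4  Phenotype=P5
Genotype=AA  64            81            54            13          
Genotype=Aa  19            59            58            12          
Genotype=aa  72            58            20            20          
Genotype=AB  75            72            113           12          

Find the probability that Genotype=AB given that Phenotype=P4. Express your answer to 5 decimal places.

0.46122

Total with Phenotype=P4: 54 + 58 + 20 + 113 = 245.
P(Genotype=AB | Phenotype=P4) = 113/245 = 0.46122.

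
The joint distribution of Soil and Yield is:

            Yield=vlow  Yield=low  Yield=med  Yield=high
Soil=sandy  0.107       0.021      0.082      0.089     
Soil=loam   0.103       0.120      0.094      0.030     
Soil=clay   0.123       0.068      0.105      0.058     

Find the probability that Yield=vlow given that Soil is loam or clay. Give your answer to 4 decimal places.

P(Soil=loam) = 0.103 + 0.120 + 0.094 + 0.030 = 0.347.
P(Soil=clay) = 0.123 + 0.068 + 0.105 + 0.058 = 0.354.
P(Soil ∈ {loam, clay}) = 0.347 + 0.354 = 0.701; P(Yield=vlow, Soil ∈ {loam, clay}) = 0.103 + 0.123 = 0.226.
P(Yield=vlow | Soil ∈ {loam, clay}) = 0.226/0.701 = 0.3224.

0.3224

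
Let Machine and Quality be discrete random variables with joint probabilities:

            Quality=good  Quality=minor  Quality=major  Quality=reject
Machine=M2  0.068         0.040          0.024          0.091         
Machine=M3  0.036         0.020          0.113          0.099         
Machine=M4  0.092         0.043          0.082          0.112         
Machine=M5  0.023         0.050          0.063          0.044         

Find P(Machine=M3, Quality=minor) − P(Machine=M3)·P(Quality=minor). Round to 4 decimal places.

-0.0210

P(Machine=M3) = 0.036 + 0.020 + 0.113 + 0.099 = 0.268.
P(Quality=minor) = 0.040 + 0.020 + 0.043 + 0.050 = 0.153.
P(Machine=M3, Quality=minor) − P(Machine=M3)P(Quality=minor) = 0.020 − 0.268×0.153 = -0.0210.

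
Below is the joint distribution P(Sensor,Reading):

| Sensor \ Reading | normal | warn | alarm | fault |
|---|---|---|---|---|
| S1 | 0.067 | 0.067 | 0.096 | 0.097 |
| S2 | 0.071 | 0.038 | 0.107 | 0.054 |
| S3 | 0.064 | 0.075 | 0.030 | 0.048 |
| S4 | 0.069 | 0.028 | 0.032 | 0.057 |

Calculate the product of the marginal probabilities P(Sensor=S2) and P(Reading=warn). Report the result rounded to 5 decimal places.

0.05616

P(Sensor=S2) = 0.071 + 0.038 + 0.107 + 0.054 = 0.270.
P(Reading=warn) = 0.067 + 0.038 + 0.075 + 0.028 = 0.208.
Product: 0.270 × 0.208 = 0.05616.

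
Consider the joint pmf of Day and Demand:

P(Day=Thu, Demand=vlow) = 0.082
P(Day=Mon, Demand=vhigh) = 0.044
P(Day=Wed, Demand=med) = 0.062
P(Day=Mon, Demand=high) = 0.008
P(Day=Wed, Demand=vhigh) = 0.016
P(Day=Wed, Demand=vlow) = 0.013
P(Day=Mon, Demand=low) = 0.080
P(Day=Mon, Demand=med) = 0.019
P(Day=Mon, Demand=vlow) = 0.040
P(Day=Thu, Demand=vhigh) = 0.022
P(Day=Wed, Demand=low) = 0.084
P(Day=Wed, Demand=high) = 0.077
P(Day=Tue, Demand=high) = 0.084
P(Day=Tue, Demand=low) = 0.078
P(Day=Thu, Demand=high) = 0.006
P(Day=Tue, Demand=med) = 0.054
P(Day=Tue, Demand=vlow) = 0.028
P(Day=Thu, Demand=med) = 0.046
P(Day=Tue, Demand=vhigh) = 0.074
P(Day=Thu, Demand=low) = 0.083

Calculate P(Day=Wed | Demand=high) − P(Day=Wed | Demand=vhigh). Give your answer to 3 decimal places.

0.337

P(Demand=high) = 0.008 + 0.084 + 0.077 + 0.006 = 0.175; P(Day=Wed | Demand=high) = 0.077/0.175 = 0.4400.
P(Demand=vhigh) = 0.044 + 0.074 + 0.016 + 0.022 = 0.156; P(Day=Wed | Demand=vhigh) = 0.016/0.156 = 0.1026.
Difference = 0.337.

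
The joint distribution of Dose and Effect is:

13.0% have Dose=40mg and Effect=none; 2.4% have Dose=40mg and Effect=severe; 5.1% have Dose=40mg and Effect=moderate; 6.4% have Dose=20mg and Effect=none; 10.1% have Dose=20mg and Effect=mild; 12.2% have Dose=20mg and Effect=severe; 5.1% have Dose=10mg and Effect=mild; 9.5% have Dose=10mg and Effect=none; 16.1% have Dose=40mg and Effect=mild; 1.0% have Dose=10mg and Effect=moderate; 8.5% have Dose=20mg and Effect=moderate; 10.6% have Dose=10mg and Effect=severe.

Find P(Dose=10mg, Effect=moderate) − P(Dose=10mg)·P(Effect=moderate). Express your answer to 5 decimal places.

-0.02825

P(Dose=10mg) = 0.095 + 0.051 + 0.010 + 0.106 = 0.262.
P(Effect=moderate) = 0.010 + 0.085 + 0.051 = 0.146.
P(Dose=10mg, Effect=moderate) − P(Dose=10mg)P(Effect=moderate) = 0.010 − 0.262×0.146 = -0.02825.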